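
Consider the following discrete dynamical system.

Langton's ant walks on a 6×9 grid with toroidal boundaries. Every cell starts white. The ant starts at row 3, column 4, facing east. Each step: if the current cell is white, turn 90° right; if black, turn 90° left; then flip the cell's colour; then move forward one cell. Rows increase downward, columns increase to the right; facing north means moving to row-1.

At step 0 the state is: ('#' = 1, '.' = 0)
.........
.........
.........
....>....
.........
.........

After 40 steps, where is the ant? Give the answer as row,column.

step 0: .........
.........
.........
....>....
.........
.........
step 1: .........
.........
.........
....#....
....v....
.........
step 2: .........
.........
.........
....#....
...<#....
.........
step 3: .........
.........
.........
...^#....
...##....
.........
step 4: .........
.........
.........
...#>....
...##....
.........
step 5: .........
.........
....^....
...#.....
...##....
.........
step 6: .........
.........
....#>...
...#.....
...##....
.........
step 7: .........
.........
....##...
...#.v...
...##....
.........
step 8: .........
.........
....##...
...#<#...
...##....
.........
step 9: .........
.........
....^#...
...###...
...##....
.........
step 10: .........
.........
...<.#...
...###...
...##....
.........
step 11: .........
...^.....
...#.#...
...###...
...##....
.........
step 12: .........
...#>....
...#.#...
...###...
...##....
.........
step 13: .........
...##....
...#v#...
...###...
...##....
.........
step 14: .........
...##....
...<##...
...###...
...##....
.........
step 15: .........
...##....
....##...
...v##...
...##....
.........
step 16: .........
...##....
....##...
....>#...
...##....
.........
step 17: .........
...##....
....^#...
.....#...
...##....
.........
step 18: .........
...##....
...<.#...
.....#...
...##....
.........
step 19: .........
...^#....
...#.#...
.....#...
...##....
.........
step 20: .........
..<.#....
...#.#...
.....#...
...##....
.........
step 21: ..^......
..#.#....
...#.#...
.....#...
...##....
.........
step 22: ..#>.....
..#.#....
...#.#...
.....#...
...##....
.........
step 23: ..##.....
..#v#....
...#.#...
.....#...
...##....
.........
step 24: ..##.....
..<##....
...#.#...
.....#...
...##....
.........
step 25: ..##.....
...##....
..v#.#...
.....#...
...##....
.........
step 26: ..##.....
...##....
.<##.#...
.....#...
...##....
.........
step 27: ..##.....
.^.##....
.###.#...
.....#...
...##....
.........
step 28: ..##.....
.#>##....
.###.#...
.....#...
...##....
.........
step 29: ..##.....
.####....
.#v#.#...
.....#...
...##....
.........
step 30: ..##.....
.####....
.#.>.#...
.....#...
...##....
.........
step 31: ..##.....
.##^#....
.#...#...
.....#...
...##....
.........
step 32: ..##.....
.#<.#....
.#...#...
.....#...
...##....
.........
step 33: ..##.....
.#..#....
.#v..#...
.....#...
...##....
.........
step 34: ..##.....
.#..#....
.<#..#...
.....#...
...##....
.........
step 35: ..##.....
.#..#....
..#..#...
.v...#...
...##....
.........
step 36: ..##.....
.#..#....
..#..#...
<#...#...
...##....
.........
step 37: ..##.....
.#..#....
^.#..#...
##...#...
...##....
.........
step 38: ..##.....
.#..#....
#>#..#...
##...#...
...##....
.........
step 39: ..##.....
.#..#....
###..#...
#v...#...
...##....
.........
step 40: ..##.....
.#..#....
###..#...
#.>..#...
...##....
.........

3,2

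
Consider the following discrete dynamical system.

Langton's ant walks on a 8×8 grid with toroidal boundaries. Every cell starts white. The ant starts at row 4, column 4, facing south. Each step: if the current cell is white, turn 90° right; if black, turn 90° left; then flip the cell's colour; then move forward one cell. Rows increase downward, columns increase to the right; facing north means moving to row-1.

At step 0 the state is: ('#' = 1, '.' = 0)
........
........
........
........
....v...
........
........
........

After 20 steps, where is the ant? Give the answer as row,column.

0) ........
........
........
........
....v...
........
........
........
1) ........
........
........
........
...<#...
........
........
........
2) ........
........
........
...^....
...##...
........
........
........
3) ........
........
........
...#>...
...##...
........
........
........
4) ........
........
........
...##...
...#v...
........
........
........
5) ........
........
........
...##...
...#.>..
........
........
........
6) ........
........
........
...##...
...#.#..
.....v..
........
........
7) ........
........
........
...##...
...#.#..
....<#..
........
........
8) ........
........
........
...##...
...#^#..
....##..
........
........
9) ........
........
........
...##...
...##>..
....##..
........
........
10) ........
........
........
...##^..
...##...
....##..
........
........
11) ........
........
........
...###>.
...##...
....##..
........
........
12) ........
........
........
...####.
...##.v.
....##..
........
........
13) ........
........
........
...####.
...##<#.
....##..
........
........
14) ........
........
........
...##^#.
...####.
....##..
........
........
15) ........
........
........
...#<.#.
...####.
....##..
........
........
16) ........
........
........
...#..#.
...#v##.
....##..
........
........
17) ........
........
........
...#..#.
...#.>#.
....##..
........
........
18) ........
........
........
...#.^#.
...#..#.
....##..
........
........
19) ........
........
........
...#.#>.
...#..#.
....##..
........
........
20) ........
........
......^.
...#.#..
...#..#.
....##..
........
........

2,6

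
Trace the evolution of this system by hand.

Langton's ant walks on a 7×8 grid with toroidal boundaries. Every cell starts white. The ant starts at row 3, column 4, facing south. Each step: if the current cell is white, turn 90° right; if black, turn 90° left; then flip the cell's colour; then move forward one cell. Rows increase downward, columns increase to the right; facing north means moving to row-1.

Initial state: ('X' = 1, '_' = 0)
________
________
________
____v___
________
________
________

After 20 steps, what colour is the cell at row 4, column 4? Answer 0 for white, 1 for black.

1

k=0  ________
________
________
____v___
________
________
________
k=1  ________
________
________
___<X___
________
________
________
k=2  ________
________
___^____
___XX___
________
________
________
k=3  ________
________
___X>___
___XX___
________
________
________
k=4  ________
________
___XX___
___Xv___
________
________
________
k=5  ________
________
___XX___
___X_>__
________
________
________
k=6  ________
________
___XX___
___X_X__
_____v__
________
________
k=7  ________
________
___XX___
___X_X__
____<X__
________
________
k=8  ________
________
___XX___
___X^X__
____XX__
________
________
k=9  ________
________
___XX___
___XX>__
____XX__
________
________
k=10  ________
________
___XX^__
___XX___
____XX__
________
________
k=11  ________
________
___XXX>_
___XX___
____XX__
________
________
k=12  ________
________
___XXXX_
___XX_v_
____XX__
________
________
k=13  ________
________
___XXXX_
___XX<X_
____XX__
________
________
k=14  ________
________
___XX^X_
___XXXX_
____XX__
________
________
k=15  ________
________
___X<_X_
___XXXX_
____XX__
________
________
k=16  ________
________
___X__X_
___XvXX_
____XX__
________
________
k=17  ________
________
___X__X_
___X_>X_
____XX__
________
________
k=18  ________
________
___X_^X_
___X__X_
____XX__
________
________
k=19  ________
________
___X_X>_
___X__X_
____XX__
________
________
k=20  ________
______^_
___X_X__
___X__X_
____XX__
________
________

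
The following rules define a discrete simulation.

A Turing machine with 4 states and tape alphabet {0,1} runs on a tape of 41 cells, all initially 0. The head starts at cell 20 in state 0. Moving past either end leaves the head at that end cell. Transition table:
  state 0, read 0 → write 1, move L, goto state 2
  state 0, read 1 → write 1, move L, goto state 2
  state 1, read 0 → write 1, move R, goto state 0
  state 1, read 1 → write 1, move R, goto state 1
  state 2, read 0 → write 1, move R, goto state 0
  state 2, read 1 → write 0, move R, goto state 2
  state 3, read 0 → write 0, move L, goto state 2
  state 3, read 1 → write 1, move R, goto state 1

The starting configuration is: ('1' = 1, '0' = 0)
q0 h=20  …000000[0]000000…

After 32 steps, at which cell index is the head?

step 0: q0 h=20  …000000[0]000000…
step 1: q2 h=19  …000000[0]100000…
step 2: q0 h=20  …000001[1]000000…
step 3: q2 h=19  …000000[1]100000…
step 4: q2 h=20  …000000[1]000000…
step 5: q2 h=21  …000000[0]000000…
step 6: q0 h=22  …000001[0]000000…
step 7: q2 h=21  …000000[1]100000…
step 8: q2 h=22  …000000[1]000000…
step 9: q2 h=23  …000000[0]000000…
step 10: q0 h=24  …000001[0]000000…
step 11: q2 h=23  …000000[1]100000…
step 12: q2 h=24  …000000[1]000000…
step 13: q2 h=25  …000000[0]000000…
step 14: q0 h=26  …000001[0]000000…
step 15: q2 h=25  …000000[1]100000…
step 16: q2 h=26  …000000[1]000000…
step 17: q2 h=27  …000000[0]000000…
step 18: q0 h=28  …000001[0]000000…
step 19: q2 h=27  …000000[1]100000…
step 20: q2 h=28  …000000[1]000000…
step 21: q2 h=29  …000000[0]000000…
step 22: q0 h=30  …000001[0]000000…
step 23: q2 h=29  …000000[1]100000…
step 24: q2 h=30  …000000[1]000000…
step 25: q2 h=31  …000000[0]000000…
step 26: q0 h=32  …000001[0]000000…
step 27: q2 h=31  …000000[1]100000…
step 28: q2 h=32  …000000[1]000000…
step 29: q2 h=33  …000000[0]000000…
step 30: q0 h=34  …000001[0]000000|
step 31: q2 h=33  …000000[1]100000…
step 32: q2 h=34  …000000[1]000000|

34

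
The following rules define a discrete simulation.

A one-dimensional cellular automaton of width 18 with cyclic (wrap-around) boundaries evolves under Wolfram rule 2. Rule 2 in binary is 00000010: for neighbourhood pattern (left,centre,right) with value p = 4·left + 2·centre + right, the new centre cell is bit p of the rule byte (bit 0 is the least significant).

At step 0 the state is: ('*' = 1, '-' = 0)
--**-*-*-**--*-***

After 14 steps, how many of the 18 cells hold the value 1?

2

gen 0: --**-*-*-**--*-***
gen 1: -*----------*-----
gen 2: *----------*------
gen 3: ----------*------*
gen 4: ---------*------*-
gen 5: --------*------*--
gen 6: -------*------*---
gen 7: ------*------*----
gen 8: -----*------*-----
gen 9: ----*------*------
gen 10: ---*------*-------
gen 11: --*------*--------
gen 12: -*------*---------
gen 13: *------*----------
gen 14: ------*----------*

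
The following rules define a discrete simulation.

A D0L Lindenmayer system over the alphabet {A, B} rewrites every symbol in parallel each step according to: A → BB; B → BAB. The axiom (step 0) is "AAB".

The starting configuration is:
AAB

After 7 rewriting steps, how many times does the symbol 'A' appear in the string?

808

[0] AAB
[1] BBBBBAB
[2] BABBABBABBABBABBBBAB
[3] BABBBBABBABBBBABBABBBBABBABBBBABBABBBBABBABBABBABBBBAB
[4] BABBBBABBABBABBABBBBABBABBBBABBABBABBABBBBABBABBBBABBABBAB…BBBBABBABBABBABBBBABBABBBBABBABBBBABBABBBBABBABBABBABBBBAB  (len 148)
[5] BABBBBABBABBABBABBBBABBABBBBABBABBBBABBABBBBABBABBABBABBBB…BBBBABBABBABBABBBBABBABBBBABBABBBBABBABBBBABBABBABBABBBBAB  (len 404)
[6] BABBBBABBABBABBABBBBABBABBBBABBABBBBABBABBBBABBABBABBABBBB…BBBBABBABBABBABBBBABBABBBBABBABBBBABBABBBBABBABBABBABBBBAB  (len 1104)
[7] BABBBBABBABBABBABBBBABBABBBBABBABBBBABBABBBBABBABBABBABBBB…BBBBABBABBABBABBBBABBABBBBABBABBBBABBABBBBABBABBABBABBBBAB  (len 3016)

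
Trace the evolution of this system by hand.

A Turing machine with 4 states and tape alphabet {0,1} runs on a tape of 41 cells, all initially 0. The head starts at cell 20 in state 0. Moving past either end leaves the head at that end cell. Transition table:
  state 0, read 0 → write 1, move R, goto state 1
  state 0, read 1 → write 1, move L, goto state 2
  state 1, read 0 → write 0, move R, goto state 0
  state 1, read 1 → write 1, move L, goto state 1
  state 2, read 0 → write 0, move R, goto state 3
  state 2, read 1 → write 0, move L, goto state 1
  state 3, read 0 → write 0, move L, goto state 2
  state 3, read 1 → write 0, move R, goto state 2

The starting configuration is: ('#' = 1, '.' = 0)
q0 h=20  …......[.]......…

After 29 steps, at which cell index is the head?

t=0: q0 h=20  …......[.]......…
t=1: q1 h=21  ….....#[.]......…
t=2: q0 h=22  …....#.[.]......…
t=3: q1 h=23  …...#.#[.]......…
t=4: q0 h=24  …..#.#.[.]......…
t=5: q1 h=25  ….#.#.#[.]......…
t=6: q0 h=26  …#.#.#.[.]......…
t=7: q1 h=27  ….#.#.#[.]......…
t=8: q0 h=28  …#.#.#.[.]......…
t=9: q1 h=29  ….#.#.#[.]......…
t=10: q0 h=30  …#.#.#.[.]......…
t=11: q1 h=31  ….#.#.#[.]......…
t=12: q0 h=32  …#.#.#.[.]......…
t=13: q1 h=33  ….#.#.#[.]......…
t=14: q0 h=34  …#.#.#.[.]......|
t=15: q1 h=35  ….#.#.#[.].....|
t=16: q0 h=36  …#.#.#.[.]....|
t=17: q1 h=37  ….#.#.#[.]...|
t=18: q0 h=38  …#.#.#.[.]..|
t=19: q1 h=39  ….#.#.#[.].|
t=20: q0 h=40  …#.#.#.[.]|
t=21: q1 h=40  …#.#.#.[#]|
t=22: q1 h=39  ….#.#.#[.]#|
t=23: q0 h=40  …#.#.#.[#]|
t=24: q2 h=39  ….#.#.#[.]#|
t=25: q3 h=40  …#.#.#.[#]|
t=26: q2 h=40  …#.#.#.[.]|
t=27: q3 h=40  …#.#.#.[.]|
t=28: q2 h=39  ….#.#.#[.].|
t=29: q3 h=40  …#.#.#.[.]|

40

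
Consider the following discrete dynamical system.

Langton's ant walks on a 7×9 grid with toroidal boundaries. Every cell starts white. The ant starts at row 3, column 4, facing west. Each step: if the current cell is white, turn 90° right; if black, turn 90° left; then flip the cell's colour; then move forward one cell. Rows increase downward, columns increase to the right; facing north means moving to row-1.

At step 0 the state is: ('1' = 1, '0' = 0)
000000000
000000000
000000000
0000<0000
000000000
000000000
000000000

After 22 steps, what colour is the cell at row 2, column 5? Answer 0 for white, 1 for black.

t=0: 000000000
000000000
000000000
0000<0000
000000000
000000000
000000000
t=1: 000000000
000000000
0000^0000
000010000
000000000
000000000
000000000
t=2: 000000000
000000000
00001>000
000010000
000000000
000000000
000000000
t=3: 000000000
000000000
000011000
00001v000
000000000
000000000
000000000
t=4: 000000000
000000000
000011000
0000<1000
000000000
000000000
000000000
t=5: 000000000
000000000
000011000
000001000
0000v0000
000000000
000000000
t=6: 000000000
000000000
000011000
000001000
000<10000
000000000
000000000
t=7: 000000000
000000000
000011000
000^01000
000110000
000000000
000000000
t=8: 000000000
000000000
000011000
0001>1000
000110000
000000000
000000000
t=9: 000000000
000000000
000011000
000111000
0001v0000
000000000
000000000
t=10: 000000000
000000000
000011000
000111000
00010>000
000000000
000000000
t=11: 000000000
000000000
000011000
000111000
000101000
00000v000
000000000
t=12: 000000000
000000000
000011000
000111000
000101000
0000<1000
000000000
t=13: 000000000
000000000
000011000
000111000
0001^1000
000011000
000000000
t=14: 000000000
000000000
000011000
000111000
00011>000
000011000
000000000
t=15: 000000000
000000000
000011000
00011^000
000110000
000011000
000000000
t=16: 000000000
000000000
000011000
0001<0000
000110000
000011000
000000000
t=17: 000000000
000000000
000011000
000100000
0001v0000
000011000
000000000
t=18: 000000000
000000000
000011000
000100000
00010>000
000011000
000000000
t=19: 000000000
000000000
000011000
000100000
000101000
00001v000
000000000
t=20: 000000000
000000000
000011000
000100000
000101000
000010>00
000000000
t=21: 000000000
000000000
000011000
000100000
000101000
000010100
000000v00
t=22: 000000000
000000000
000011000
000100000
000101000
000010100
00000<100

1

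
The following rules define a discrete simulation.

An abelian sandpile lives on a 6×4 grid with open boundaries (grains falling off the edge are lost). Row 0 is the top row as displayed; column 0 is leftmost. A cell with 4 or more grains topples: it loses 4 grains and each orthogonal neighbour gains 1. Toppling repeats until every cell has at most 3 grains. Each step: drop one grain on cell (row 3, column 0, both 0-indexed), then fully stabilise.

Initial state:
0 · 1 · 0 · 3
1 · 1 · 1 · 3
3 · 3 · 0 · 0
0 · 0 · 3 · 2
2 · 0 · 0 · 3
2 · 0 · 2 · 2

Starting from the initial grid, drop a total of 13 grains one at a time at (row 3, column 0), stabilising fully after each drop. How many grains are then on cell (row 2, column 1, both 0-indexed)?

2

k=0  0 · 1 · 0 · 3
1 · 1 · 1 · 3
3 · 3 · 0 · 0
0 · 0 · 3 · 2
2 · 0 · 0 · 3
2 · 0 · 2 · 2
k=1  0 · 1 · 0 · 3
1 · 1 · 1 · 3
3 · 3 · 0 · 0
1 · 0 · 3 · 2
2 · 0 · 0 · 3
2 · 0 · 2 · 2
k=2  0 · 1 · 0 · 3
1 · 1 · 1 · 3
3 · 3 · 0 · 0
2 · 0 · 3 · 2
2 · 0 · 0 · 3
2 · 0 · 2 · 2
k=3  0 · 1 · 0 · 3
1 · 1 · 1 · 3
3 · 3 · 0 · 0
3 · 0 · 3 · 2
2 · 0 · 0 · 3
2 · 0 · 2 · 2
k=4  0 · 1 · 0 · 3
2 · 2 · 1 · 3
1 · 0 · 1 · 0
1 · 2 · 3 · 2
3 · 0 · 0 · 3
2 · 0 · 2 · 2
k=5  0 · 1 · 0 · 3
2 · 2 · 1 · 3
1 · 0 · 1 · 0
2 · 2 · 3 · 2
3 · 0 · 0 · 3
2 · 0 · 2 · 2
k=6  0 · 1 · 0 · 3
2 · 2 · 1 · 3
1 · 0 · 1 · 0
3 · 2 · 3 · 2
3 · 0 · 0 · 3
2 · 0 · 2 · 2
k=7  0 · 1 · 0 · 3
2 · 2 · 1 · 3
2 · 0 · 1 · 0
1 · 3 · 3 · 2
0 · 1 · 0 · 3
3 · 0 · 2 · 2
k=8  0 · 1 · 0 · 3
2 · 2 · 1 · 3
2 · 0 · 1 · 0
2 · 3 · 3 · 2
0 · 1 · 0 · 3
3 · 0 · 2 · 2
k=9  0 · 1 · 0 · 3
2 · 2 · 1 · 3
2 · 0 · 1 · 0
3 · 3 · 3 · 2
0 · 1 · 0 · 3
3 · 0 · 2 · 2
k=10  0 · 1 · 0 · 3
2 · 2 · 1 · 3
3 · 1 · 2 · 0
1 · 1 · 0 · 3
1 · 2 · 1 · 3
3 · 0 · 2 · 2
k=11  0 · 1 · 0 · 3
2 · 2 · 1 · 3
3 · 1 · 2 · 0
2 · 1 · 0 · 3
1 · 2 · 1 · 3
3 · 0 · 2 · 2
k=12  0 · 1 · 0 · 3
2 · 2 · 1 · 3
3 · 1 · 2 · 0
3 · 1 · 0 · 3
1 · 2 · 1 · 3
3 · 0 · 2 · 2
k=13  0 · 1 · 0 · 3
3 · 2 · 1 · 3
0 · 2 · 2 · 0
1 · 2 · 0 · 3
2 · 2 · 1 · 3
3 · 0 · 2 · 2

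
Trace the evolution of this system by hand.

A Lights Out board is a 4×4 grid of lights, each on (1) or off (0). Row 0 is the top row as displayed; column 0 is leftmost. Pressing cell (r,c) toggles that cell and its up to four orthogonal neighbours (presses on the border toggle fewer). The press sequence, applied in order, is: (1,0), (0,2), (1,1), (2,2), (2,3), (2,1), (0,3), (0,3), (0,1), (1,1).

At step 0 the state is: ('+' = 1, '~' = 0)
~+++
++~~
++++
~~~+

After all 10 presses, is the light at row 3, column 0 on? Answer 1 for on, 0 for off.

gen 0: ~+++
++~~
++++
~~~+
gen 1: ++++
~~~~
~+++
~~~+
gen 2: +~~~
~~+~
~+++
~~~+
gen 3: ++~~
++~~
~~++
~~~+
gen 4: ++~~
+++~
~+~~
~~++
gen 5: ++~~
++++
~+++
~~+~
gen 6: ++~~
+~++
+~~+
~++~
gen 7: ++++
+~+~
+~~+
~++~
gen 8: ++~~
+~++
+~~+
~++~
gen 9: ~~+~
++++
+~~+
~++~
gen 10: ~++~
~~~+
++~+
~++~

0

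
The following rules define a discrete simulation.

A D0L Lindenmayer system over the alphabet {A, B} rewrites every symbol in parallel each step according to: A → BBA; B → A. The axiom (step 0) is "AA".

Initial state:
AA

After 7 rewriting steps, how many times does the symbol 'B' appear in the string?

0) AA
1) BBABBA
2) AABBAAABBA
3) BBABBAAABBABBABBAAABBA
4) AABBAAABBABBABBAAABBAAABBAAABBABBABBAAABBA
5) BBABBAAABBABBABBAAABBAAABBAAABBABBABBAAABBABBABBAAABBABBABBAAABBAAABBAAABBABBABBAAABBA
6) AABBAAABBABBABBAAABBAAABBAAABBABBABBAAABBABBABBAAABBABBABB…ABBABBABBAAABBABBABBAAABBABBABBAAABBAAABBAAABBABBABBAAABBA  (len 170)
7) BBABBAAABBABBABBAAABBAAABBAAABBABBABBAAABBABBABBAAABBABBAB…ABBABBABBAAABBABBABBAAABBABBABBAAABBAAABBAAABBABBABBAAABBA  (len 342)

172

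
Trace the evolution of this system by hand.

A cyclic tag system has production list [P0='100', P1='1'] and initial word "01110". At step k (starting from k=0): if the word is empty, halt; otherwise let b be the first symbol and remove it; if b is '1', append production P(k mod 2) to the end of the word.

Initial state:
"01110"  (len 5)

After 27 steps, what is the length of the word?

7

0) "01110"  (len 5)
1) "1110"  (len 4)
2) "1101"  (len 4)
3) "101100"  (len 6)
4) "011001"  (len 6)
5) "11001"  (len 5)
6) "10011"  (len 5)
7) "0011100"  (len 7)
8) "011100"  (len 6)
9) "11100"  (len 5)
10) "11001"  (len 5)
11) "1001100"  (len 7)
12) "0011001"  (len 7)
13) "011001"  (len 6)
14) "11001"  (len 5)
15) "1001100"  (len 7)
16) "0011001"  (len 7)
17) "011001"  (len 6)
18) "11001"  (len 5)
19) "1001100"  (len 7)
20) "0011001"  (len 7)
21) "011001"  (len 6)
22) "11001"  (len 5)
23) "1001100"  (len 7)
24) "0011001"  (len 7)
25) "011001"  (len 6)
26) "11001"  (len 5)
27) "1001100"  (len 7)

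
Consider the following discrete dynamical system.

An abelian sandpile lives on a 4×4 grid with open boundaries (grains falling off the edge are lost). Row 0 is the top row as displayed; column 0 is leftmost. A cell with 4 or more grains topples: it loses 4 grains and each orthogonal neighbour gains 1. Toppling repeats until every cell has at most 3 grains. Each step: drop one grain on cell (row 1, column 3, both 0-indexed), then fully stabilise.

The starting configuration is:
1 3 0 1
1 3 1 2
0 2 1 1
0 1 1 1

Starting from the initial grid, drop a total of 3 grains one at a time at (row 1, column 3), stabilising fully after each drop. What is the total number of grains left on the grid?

21

[0] 1 3 0 1
1 3 1 2
0 2 1 1
0 1 1 1
[1] 1 3 0 1
1 3 1 3
0 2 1 1
0 1 1 1
[2] 1 3 0 2
1 3 2 0
0 2 1 2
0 1 1 1
[3] 1 3 0 2
1 3 2 1
0 2 1 2
0 1 1 1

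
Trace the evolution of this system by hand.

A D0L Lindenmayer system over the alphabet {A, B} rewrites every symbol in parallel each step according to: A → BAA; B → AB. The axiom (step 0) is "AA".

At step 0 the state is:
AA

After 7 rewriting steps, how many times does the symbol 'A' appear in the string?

1220

0) AA
1) BAABAA
2) ABBAABAAABBAABAA
3) BAAABABBAABAAABBAABAABAAABABBAABAAABBAABAA
4) ABBAABAABAAABBAAABABBAABAAABBAABAABAAABABBAABAAABBAABAAABBAABAABAAABBAAABABBAABAAABBAABAABAAABABBAABAAABBAABAA
5) BAAABABBAABAAABBAABAAABBAABAABAAABABBAABAABAAABBAAABABBAAB…BAAABBAABAABAAABBAAABABBAABAAABBAABAABAAABABBAABAAABBAABAA  (len 288)
6) ABBAABAABAAABBAAABABBAABAAABBAABAABAAABABBAABAAABBAABAABAA…BAAABBAABAABAAABBAAABABBAABAAABBAABAABAAABABBAABAAABBAABAA  (len 754)
7) BAAABABBAABAAABBAABAAABBAABAABAAABABBAABAABAAABBAAABABBAAB…BAAABBAABAABAAABBAAABABBAABAAABBAABAABAAABABBAABAAABBAABAA  (len 1974)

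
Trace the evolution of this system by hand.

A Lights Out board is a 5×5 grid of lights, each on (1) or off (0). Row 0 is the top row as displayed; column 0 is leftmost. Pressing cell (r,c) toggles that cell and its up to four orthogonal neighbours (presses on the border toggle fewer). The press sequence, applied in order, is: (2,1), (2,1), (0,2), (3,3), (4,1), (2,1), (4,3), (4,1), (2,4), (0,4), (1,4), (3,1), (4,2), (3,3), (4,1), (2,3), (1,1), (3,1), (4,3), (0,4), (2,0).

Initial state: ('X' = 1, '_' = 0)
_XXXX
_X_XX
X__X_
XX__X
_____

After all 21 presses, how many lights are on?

step 0: _XXXX
_X_XX
X__X_
XX__X
_____
step 1: _XXXX
___XX
_XXX_
X___X
_____
step 2: _XXXX
_X_XX
X__X_
XX__X
_____
step 3: ____X
_XXXX
X__X_
XX__X
_____
step 4: ____X
_XXXX
X____
XXXX_
___X_
step 5: ____X
_XXXX
X____
X_XX_
XXXX_
step 6: ____X
__XXX
_XX__
XXXX_
XXXX_
step 7: ____X
__XXX
_XX__
XXX__
XX__X
step 8: ____X
__XXX
_XX__
X_X__
__X_X
step 9: ____X
__XX_
_XXXX
X_X_X
__X_X
step 10: ___X_
__XXX
_XXXX
X_X_X
__X_X
step 11: ___XX
__X__
_XXX_
X_X_X
__X_X
step 12: ___XX
__X__
__XX_
_X__X
_XX_X
step 13: ___XX
__X__
__XX_
_XX_X
___XX
step 14: ___XX
__X__
__X__
_X_X_
____X
step 15: ___XX
__X__
__X__
___X_
XXX_X
step 16: ___XX
__XX_
___XX
_____
XXX_X
step 17: _X_XX
XX_X_
_X_XX
_____
XXX_X
step 18: _X_XX
XX_X_
___XX
XXX__
X_X_X
step 19: _X_XX
XX_X_
___XX
XXXX_
X__X_
step 20: _X___
XX_XX
___XX
XXXX_
X__X_
step 21: _X___
_X_XX
XX_XX
_XXX_
X__X_

13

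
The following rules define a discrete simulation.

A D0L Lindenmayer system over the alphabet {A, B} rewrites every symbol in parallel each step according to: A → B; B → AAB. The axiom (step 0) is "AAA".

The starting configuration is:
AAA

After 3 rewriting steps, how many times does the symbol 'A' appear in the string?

step 0: AAA
step 1: BBB
step 2: AABAABAAB
step 3: BBAABBBAABBBAAB

6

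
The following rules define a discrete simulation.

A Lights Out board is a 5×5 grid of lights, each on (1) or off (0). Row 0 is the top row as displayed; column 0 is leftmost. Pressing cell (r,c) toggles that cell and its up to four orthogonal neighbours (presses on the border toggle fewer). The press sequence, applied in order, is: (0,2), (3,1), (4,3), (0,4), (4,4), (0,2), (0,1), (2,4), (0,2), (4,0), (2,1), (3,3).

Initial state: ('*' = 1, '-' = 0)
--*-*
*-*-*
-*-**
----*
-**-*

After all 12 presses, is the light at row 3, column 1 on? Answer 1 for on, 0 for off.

0

t=0: --*-*
*-*-*
-*-**
----*
-**-*
t=1: -*-**
*---*
-*-**
----*
-**-*
t=2: -*-**
*---*
---**
***-*
--*-*
t=3: -*-**
*---*
---**
*****
---*-
t=4: -*---
*----
---**
*****
---*-
t=5: -*---
*----
---**
****-
----*
t=6: --**-
*-*--
---**
****-
----*
t=7: **-*-
***--
---**
****-
----*
t=8: **-*-
***-*
-----
*****
----*
t=9: *-*--
**--*
-----
*****
----*
t=10: *-*--
**--*
-----
-****
**--*
t=11: *-*--
*---*
***--
--***
**--*
t=12: *-*--
*---*
****-
-----
**-**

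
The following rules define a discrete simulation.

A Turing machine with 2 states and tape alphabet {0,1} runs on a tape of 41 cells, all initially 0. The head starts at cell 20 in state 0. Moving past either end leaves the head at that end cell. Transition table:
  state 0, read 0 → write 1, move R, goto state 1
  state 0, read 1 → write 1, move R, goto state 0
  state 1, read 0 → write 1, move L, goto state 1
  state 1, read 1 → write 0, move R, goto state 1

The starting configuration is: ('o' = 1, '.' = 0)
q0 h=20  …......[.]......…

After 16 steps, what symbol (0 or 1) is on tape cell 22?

k=0  q0 h=20  …......[.]......…
k=1  q1 h=21  ….....o[.]......…
k=2  q1 h=20  …......[o]o.....…
k=3  q1 h=21  …......[o]......…
k=4  q1 h=22  …......[.]......…
k=5  q1 h=21  …......[.]o.....…
k=6  q1 h=20  …......[.]oo....…
k=7  q1 h=19  …......[.]ooo...…
k=8  q1 h=18  …......[.]oooo..…
k=9  q1 h=17  …......[.]ooooo.…
k=10  q1 h=16  …......[.]oooooo…
k=11  q1 h=15  …......[.]oooooo…
k=12  q1 h=14  …......[.]oooooo…
k=13  q1 h=13  …......[.]oooooo…
k=14  q1 h=12  …......[.]oooooo…
k=15  q1 h=11  …......[.]oooooo…
k=16  q1 h=10  …......[.]oooooo…

1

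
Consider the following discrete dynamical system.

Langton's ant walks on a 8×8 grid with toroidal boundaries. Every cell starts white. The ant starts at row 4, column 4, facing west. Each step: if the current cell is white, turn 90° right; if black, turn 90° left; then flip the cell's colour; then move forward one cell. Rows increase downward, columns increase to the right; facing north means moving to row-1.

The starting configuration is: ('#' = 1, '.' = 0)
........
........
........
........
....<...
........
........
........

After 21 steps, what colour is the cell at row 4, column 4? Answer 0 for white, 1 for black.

step 0: ........
........
........
........
....<...
........
........
........
step 1: ........
........
........
....^...
....#...
........
........
........
step 2: ........
........
........
....#>..
....#...
........
........
........
step 3: ........
........
........
....##..
....#v..
........
........
........
step 4: ........
........
........
....##..
....<#..
........
........
........
step 5: ........
........
........
....##..
.....#..
....v...
........
........
step 6: ........
........
........
....##..
.....#..
...<#...
........
........
step 7: ........
........
........
....##..
...^.#..
...##...
........
........
step 8: ........
........
........
....##..
...#>#..
...##...
........
........
step 9: ........
........
........
....##..
...###..
...#v...
........
........
step 10: ........
........
........
....##..
...###..
...#.>..
........
........
step 11: ........
........
........
....##..
...###..
...#.#..
.....v..
........
step 12: ........
........
........
....##..
...###..
...#.#..
....<#..
........
step 13: ........
........
........
....##..
...###..
...#^#..
....##..
........
step 14: ........
........
........
....##..
...###..
...##>..
....##..
........
step 15: ........
........
........
....##..
...##^..
...##...
....##..
........
step 16: ........
........
........
....##..
...#<...
...##...
....##..
........
step 17: ........
........
........
....##..
...#....
...#v...
....##..
........
step 18: ........
........
........
....##..
...#....
...#.>..
....##..
........
step 19: ........
........
........
....##..
...#....
...#.#..
....#v..
........
step 20: ........
........
........
....##..
...#....
...#.#..
....#.>.
........
step 21: ........
........
........
....##..
...#....
...#.#..
....#.#.
......v.

0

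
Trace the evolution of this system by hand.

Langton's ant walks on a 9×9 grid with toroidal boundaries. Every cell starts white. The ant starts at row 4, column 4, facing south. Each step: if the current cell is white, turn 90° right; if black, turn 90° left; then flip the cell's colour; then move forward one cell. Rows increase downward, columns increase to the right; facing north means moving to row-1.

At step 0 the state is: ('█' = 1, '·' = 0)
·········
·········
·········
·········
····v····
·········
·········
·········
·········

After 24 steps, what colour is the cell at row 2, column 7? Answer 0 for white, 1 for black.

gen 0: ·········
·········
·········
·········
····v····
·········
·········
·········
·········
gen 1: ·········
·········
·········
·········
···<█····
·········
·········
·········
·········
gen 2: ·········
·········
·········
···^·····
···██····
·········
·········
·········
·········
gen 3: ·········
·········
·········
···█>····
···██····
·········
·········
·········
·········
gen 4: ·········
·········
·········
···██····
···█v····
·········
·········
·········
·········
gen 5: ·········
·········
·········
···██····
···█·>···
·········
·········
·········
·········
gen 6: ·········
·········
·········
···██····
···█·█···
·····v···
·········
·········
·········
gen 7: ·········
·········
·········
···██····
···█·█···
····<█···
·········
·········
·········
gen 8: ·········
·········
·········
···██····
···█^█···
····██···
·········
·········
·········
gen 9: ·········
·········
·········
···██····
···██>···
····██···
·········
·········
·········
gen 10: ·········
·········
·········
···██^···
···██····
····██···
·········
·········
·········
gen 11: ·········
·········
·········
···███>··
···██····
····██···
·········
·········
·········
gen 12: ·········
·········
·········
···████··
···██·v··
····██···
·········
·········
·········
gen 13: ·········
·········
·········
···████··
···██<█··
····██···
·········
·········
·········
gen 14: ·········
·········
·········
···██^█··
···████··
····██···
·········
·········
·········
gen 15: ·········
·········
·········
···█<·█··
···████··
····██···
·········
·········
·········
gen 16: ·········
·········
·········
···█··█··
···█v██··
····██···
·········
·········
·········
gen 17: ·········
·········
·········
···█··█··
···█·>█··
····██···
·········
·········
·········
gen 18: ·········
·········
·········
···█·^█··
···█··█··
····██···
·········
·········
·········
gen 19: ·········
·········
·········
···█·█>··
···█··█··
····██···
·········
·········
·········
gen 20: ·········
·········
······^··
···█·█···
···█··█··
····██···
·········
·········
·········
gen 21: ·········
·········
······█>·
···█·█···
···█··█··
····██···
·········
·········
·········
gen 22: ·········
·········
······██·
···█·█·v·
···█··█··
····██···
·········
·········
·········
gen 23: ·········
·········
······██·
···█·█<█·
···█··█··
····██···
·········
·········
·········
gen 24: ·········
·········
······^█·
···█·███·
···█··█··
····██···
·········
·········
·········

1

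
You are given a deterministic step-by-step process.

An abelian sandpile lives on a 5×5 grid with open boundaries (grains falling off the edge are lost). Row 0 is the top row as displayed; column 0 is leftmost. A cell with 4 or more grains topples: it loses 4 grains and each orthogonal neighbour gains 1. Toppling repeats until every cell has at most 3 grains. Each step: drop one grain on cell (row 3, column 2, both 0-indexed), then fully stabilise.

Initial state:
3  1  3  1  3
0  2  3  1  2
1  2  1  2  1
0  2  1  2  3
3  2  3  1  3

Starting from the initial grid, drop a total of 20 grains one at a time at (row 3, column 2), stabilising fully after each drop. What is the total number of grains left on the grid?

45

t=0: 3  1  3  1  3
0  2  3  1  2
1  2  1  2  1
0  2  1  2  3
3  2  3  1  3
t=1: 3  1  3  1  3
0  2  3  1  2
1  2  1  2  1
0  2  2  2  3
3  2  3  1  3
t=2: 3  1  3  1  3
0  2  3  1  2
1  2  1  2  1
0  2  3  2  3
3  2  3  1  3
t=3: 3  1  3  1  3
0  2  3  1  2
1  2  2  2  1
0  3  1  3  3
3  3  0  2  3
t=4: 3  1  3  1  3
0  2  3  1  2
1  2  2  2  1
0  3  2  3  3
3  3  0  2  3
t=5: 3  1  3  1  3
0  2  3  1  2
1  2  2  2  1
0  3  3  3  3
3  3  0  2  3
t=6: 3  1  3  1  3
0  2  3  1  2
1  3  3  3  2
2  1  2  2  1
0  1  3  0  1
t=7: 3  1  3  1  3
0  2  3  1  2
1  3  3  3  2
2  1  3  2  1
0  1  3  0  1
t=8: 3  3  0  2  3
1  0  2  3  2
2  1  3  1  3
2  3  3  0  2
0  2  0  2  1
t=9: 3  3  0  2  3
1  0  3  3  2
2  3  0  2  3
3  0  2  1  2
0  3  1  2  1
t=10: 3  3  0  2  3
1  0  3  3  2
2  3  0  2  3
3  0  3  1  2
0  3  1  2  1
t=11: 3  3  0  2  3
1  0  3  3  2
2  3  1  2  3
3  1  0  2  2
0  3  2  2  1
t=12: 3  3  0  2  3
1  0  3  3  2
2  3  1  2  3
3  1  1  2  2
0  3  2  2  1
t=13: 3  3  0  2  3
1  0  3  3  2
2  3  1  2  3
3  1  2  2  2
0  3  2  2  1
t=14: 3  3  0  2  3
1  0  3  3  2
2  3  1  2  3
3  1  3  2  2
0  3  2  2  1
t=15: 3  3  0  2  3
1  0  3  3  2
2  3  2  2  3
3  2  0  3  2
0  3  3  2  1
t=16: 3  3  0  2  3
1  0  3  3  2
2  3  2  2  3
3  2  1  3  2
0  3  3  2  1
t=17: 3  3  0  2  3
1  0  3  3  2
2  3  2  2  3
3  2  2  3  2
0  3  3  2  1
t=18: 3  3  0  2  3
1  0  3  3  2
2  3  2  2  3
3  2  3  3  2
0  3  3  2  1
t=19: 3  3  2  0  1
2  2  1  3  1
0  2  3  3  2
1  3  1  0  1
2  1  3  1  3
t=20: 3  3  2  0  1
2  2  1  3  1
0  2  3  3  2
1  3  2  0  1
2  1  3  1  3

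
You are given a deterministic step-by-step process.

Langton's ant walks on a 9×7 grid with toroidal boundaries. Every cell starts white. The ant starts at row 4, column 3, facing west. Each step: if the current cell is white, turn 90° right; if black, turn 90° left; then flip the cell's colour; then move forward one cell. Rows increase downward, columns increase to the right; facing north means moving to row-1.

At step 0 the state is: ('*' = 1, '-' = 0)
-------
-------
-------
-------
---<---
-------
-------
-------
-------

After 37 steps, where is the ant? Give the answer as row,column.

5,0

k=0  -------
-------
-------
-------
---<---
-------
-------
-------
-------
k=1  -------
-------
-------
---^---
---*---
-------
-------
-------
-------
k=2  -------
-------
-------
---*>--
---*---
-------
-------
-------
-------
k=3  -------
-------
-------
---**--
---*v--
-------
-------
-------
-------
k=4  -------
-------
-------
---**--
---<*--
-------
-------
-------
-------
k=5  -------
-------
-------
---**--
----*--
---v---
-------
-------
-------
k=6  -------
-------
-------
---**--
----*--
--<*---
-------
-------
-------
k=7  -------
-------
-------
---**--
--^-*--
--**---
-------
-------
-------
k=8  -------
-------
-------
---**--
--*>*--
--**---
-------
-------
-------
k=9  -------
-------
-------
---**--
--***--
--*v---
-------
-------
-------
k=10  -------
-------
-------
---**--
--***--
--*->--
-------
-------
-------
k=11  -------
-------
-------
---**--
--***--
--*-*--
----v--
-------
-------
k=12  -------
-------
-------
---**--
--***--
--*-*--
---<*--
-------
-------
k=13  -------
-------
-------
---**--
--***--
--*^*--
---**--
-------
-------
k=14  -------
-------
-------
---**--
--***--
--**>--
---**--
-------
-------
k=15  -------
-------
-------
---**--
--**^--
--**---
---**--
-------
-------
k=16  -------
-------
-------
---**--
--*<---
--**---
---**--
-------
-------
k=17  -------
-------
-------
---**--
--*----
--*v---
---**--
-------
-------
k=18  -------
-------
-------
---**--
--*----
--*->--
---**--
-------
-------
k=19  -------
-------
-------
---**--
--*----
--*-*--
---*v--
-------
-------
k=20  -------
-------
-------
---**--
--*----
--*-*--
---*->-
-------
-------
k=21  -------
-------
-------
---**--
--*----
--*-*--
---*-*-
-----v-
-------
k=22  -------
-------
-------
---**--
--*----
--*-*--
---*-*-
----<*-
-------
k=23  -------
-------
-------
---**--
--*----
--*-*--
---*^*-
----**-
-------
k=24  -------
-------
-------
---**--
--*----
--*-*--
---**>-
----**-
-------
k=25  -------
-------
-------
---**--
--*----
--*-*^-
---**--
----**-
-------
k=26  -------
-------
-------
---**--
--*----
--*-**>
---**--
----**-
-------
k=27  -------
-------
-------
---**--
--*----
--*-***
---**-v
----**-
-------
k=28  -------
-------
-------
---**--
--*----
--*-***
---**<*
----**-
-------
k=29  -------
-------
-------
---**--
--*----
--*-*^*
---****
----**-
-------
k=30  -------
-------
-------
---**--
--*----
--*-<-*
---****
----**-
-------
k=31  -------
-------
-------
---**--
--*----
--*---*
---*v**
----**-
-------
k=32  -------
-------
-------
---**--
--*----
--*---*
---*->*
----**-
-------
k=33  -------
-------
-------
---**--
--*----
--*--^*
---*--*
----**-
-------
k=34  -------
-------
-------
---**--
--*----
--*--*>
---*--*
----**-
-------
k=35  -------
-------
-------
---**--
--*---^
--*--*-
---*--*
----**-
-------
k=36  -------
-------
-------
---**--
>-*---*
--*--*-
---*--*
----**-
-------
k=37  -------
-------
-------
---**--
*-*---*
v-*--*-
---*--*
----**-
-------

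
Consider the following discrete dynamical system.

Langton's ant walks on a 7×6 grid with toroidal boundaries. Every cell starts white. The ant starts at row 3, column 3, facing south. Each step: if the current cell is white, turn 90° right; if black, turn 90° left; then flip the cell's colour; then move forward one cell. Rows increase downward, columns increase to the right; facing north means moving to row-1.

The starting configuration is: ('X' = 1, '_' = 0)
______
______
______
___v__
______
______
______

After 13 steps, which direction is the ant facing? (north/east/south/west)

west

gen 0: ______
______
______
___v__
______
______
______
gen 1: ______
______
______
__<X__
______
______
______
gen 2: ______
______
__^___
__XX__
______
______
______
gen 3: ______
______
__X>__
__XX__
______
______
______
gen 4: ______
______
__XX__
__Xv__
______
______
______
gen 5: ______
______
__XX__
__X_>_
______
______
______
gen 6: ______
______
__XX__
__X_X_
____v_
______
______
gen 7: ______
______
__XX__
__X_X_
___<X_
______
______
gen 8: ______
______
__XX__
__X^X_
___XX_
______
______
gen 9: ______
______
__XX__
__XX>_
___XX_
______
______
gen 10: ______
______
__XX^_
__XX__
___XX_
______
______
gen 11: ______
______
__XXX>
__XX__
___XX_
______
______
gen 12: ______
______
__XXXX
__XX_v
___XX_
______
______
gen 13: ______
______
__XXXX
__XX<X
___XX_
______
______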